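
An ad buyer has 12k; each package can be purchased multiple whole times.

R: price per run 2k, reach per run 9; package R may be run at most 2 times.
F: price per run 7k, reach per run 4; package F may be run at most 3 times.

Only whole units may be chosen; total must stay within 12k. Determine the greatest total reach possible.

22

Take 2×R and 1×F: price 11 ≤ 12, reach 2·9 + 1·4 = 22.
R has the best ratio (9/2) and is taken to its limit of 2; remaining capacity is filled optimally with the others.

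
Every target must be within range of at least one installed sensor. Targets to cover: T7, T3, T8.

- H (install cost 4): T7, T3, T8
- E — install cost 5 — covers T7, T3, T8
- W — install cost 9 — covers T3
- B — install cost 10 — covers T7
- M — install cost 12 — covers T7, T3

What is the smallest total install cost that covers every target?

H alone covers T7, T3, T8 — every target.
Total install cost: 4.
No cover costs less than 4.

4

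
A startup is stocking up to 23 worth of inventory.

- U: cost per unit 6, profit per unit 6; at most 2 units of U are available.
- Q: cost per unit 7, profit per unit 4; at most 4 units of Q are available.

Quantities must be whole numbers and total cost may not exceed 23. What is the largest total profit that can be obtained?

16

2×U and 1×Q: cost 19 ≤ 23, profit 2·6 + 1·4 = 16.
1×U and 2×Q: cost 20 ≤ 23, profit 1·6 + 2·4 = 14.
Best is 16.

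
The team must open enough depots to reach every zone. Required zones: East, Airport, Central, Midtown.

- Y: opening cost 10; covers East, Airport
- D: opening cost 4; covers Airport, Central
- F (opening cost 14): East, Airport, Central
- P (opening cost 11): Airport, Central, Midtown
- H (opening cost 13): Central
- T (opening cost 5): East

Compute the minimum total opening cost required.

The greedy cost-per-new-zone heuristic would pick D, T, and P for 20, but a cheaper cover exists.
Choose P and T: together they cover East, Airport, Central, Midtown — every zone.
Total opening cost: 11 + 5 = 16.
No cover costs less than 16.

16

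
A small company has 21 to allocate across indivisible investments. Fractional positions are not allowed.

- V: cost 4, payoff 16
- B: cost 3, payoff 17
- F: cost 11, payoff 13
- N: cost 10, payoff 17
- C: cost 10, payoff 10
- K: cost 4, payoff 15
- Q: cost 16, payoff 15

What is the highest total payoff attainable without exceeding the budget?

Take V, B, N, and K: cost 4 + 3 + 10 + 4 = 21 ≤ 21, payoff 16 + 17 + 17 + 15 = 65.
No other feasible combination does better.

65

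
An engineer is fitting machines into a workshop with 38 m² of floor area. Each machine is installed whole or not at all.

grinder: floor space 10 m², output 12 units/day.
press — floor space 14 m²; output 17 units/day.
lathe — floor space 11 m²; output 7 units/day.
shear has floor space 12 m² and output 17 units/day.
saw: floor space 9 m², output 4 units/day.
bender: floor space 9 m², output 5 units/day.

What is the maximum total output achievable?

Allowing fractional choices, the relaxed optimum would be about 47.3, but machines are indivisible.
grinder + press + shear: floor space 10 + 14 + 12 = 36 ≤ 38, output 12 + 17 + 17 = 46.
press + lathe + shear: floor space 14 + 11 + 12 = 37 ≤ 38, output 17 + 7 + 17 = 41.
Best is grinder, press, and shear with total output 46.

46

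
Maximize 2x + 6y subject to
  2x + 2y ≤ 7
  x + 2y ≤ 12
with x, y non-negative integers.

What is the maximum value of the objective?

(x,y)=(0,3) is feasible, giving 18.
(x,y)=(1,2) is feasible, giving 14.
The best lattice point is (0,3), giving 18.

18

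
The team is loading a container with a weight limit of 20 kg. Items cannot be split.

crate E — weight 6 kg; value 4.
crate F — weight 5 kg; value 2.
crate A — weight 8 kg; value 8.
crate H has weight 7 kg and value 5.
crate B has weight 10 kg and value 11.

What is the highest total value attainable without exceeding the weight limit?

19

This is an integer program with binary decision variables.
Take crate A and crate B: weight 8 + 10 = 18 ≤ 20, value 8 + 11 = 19.
No other feasible combination does better.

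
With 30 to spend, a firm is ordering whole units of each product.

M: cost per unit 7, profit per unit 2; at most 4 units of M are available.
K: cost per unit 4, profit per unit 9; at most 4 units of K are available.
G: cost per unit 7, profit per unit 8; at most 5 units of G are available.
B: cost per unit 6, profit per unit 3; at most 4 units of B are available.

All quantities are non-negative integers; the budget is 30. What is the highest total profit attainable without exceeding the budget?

Take 4×K and 2×G: cost 30 ≤ 30, profit 4·9 + 2·8 = 52.
K has the best ratio (9/4) and is taken to its limit of 4; remaining capacity is filled optimally with the others.

52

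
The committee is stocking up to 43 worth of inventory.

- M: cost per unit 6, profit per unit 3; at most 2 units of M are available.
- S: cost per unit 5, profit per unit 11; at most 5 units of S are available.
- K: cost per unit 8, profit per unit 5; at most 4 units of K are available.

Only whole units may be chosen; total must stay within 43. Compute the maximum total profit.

65

This is a bounded integer knapsack.
Take 5×S and 2×K: cost 41 ≤ 43, profit 5·11 + 2·5 = 65.
S has the best ratio (11/5) and is taken to its limit of 5; remaining capacity is filled optimally with the others.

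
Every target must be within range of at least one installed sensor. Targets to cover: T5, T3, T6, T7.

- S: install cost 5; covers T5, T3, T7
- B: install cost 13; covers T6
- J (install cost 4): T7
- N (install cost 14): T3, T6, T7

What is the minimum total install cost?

Choose S and B: together they cover T5, T3, T6, T7 — every target.
Total install cost: 5 + 13 = 18.
No cover costs less than 18.

18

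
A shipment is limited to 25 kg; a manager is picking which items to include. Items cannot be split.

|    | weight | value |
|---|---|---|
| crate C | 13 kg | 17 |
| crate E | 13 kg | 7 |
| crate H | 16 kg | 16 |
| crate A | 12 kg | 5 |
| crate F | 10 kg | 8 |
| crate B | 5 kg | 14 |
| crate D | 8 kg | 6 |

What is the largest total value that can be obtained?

31

crate C + crate B: weight 13 + 5 = 18 ≤ 25, value 17 + 14 = 31.
crate F + crate B + crate D: weight 10 + 5 + 8 = 23 ≤ 25, value 8 + 14 + 6 = 28.
crate H + crate B: weight 16 + 5 = 21 ≤ 25, value 16 + 14 = 30.
Best is crate C and crate B with total value 31.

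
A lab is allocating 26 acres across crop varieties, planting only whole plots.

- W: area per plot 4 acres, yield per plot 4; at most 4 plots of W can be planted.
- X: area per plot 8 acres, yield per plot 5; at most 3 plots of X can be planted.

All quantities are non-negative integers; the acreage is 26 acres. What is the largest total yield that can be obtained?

W has the best ratio (4/4); taking only W gives at most 4×4 = 16 (stopped by the supply cap of 4).
Mixing does better — 4×W and 1×X: area 24 ≤ 26, yield 4·4 + 1·5 = 21.

21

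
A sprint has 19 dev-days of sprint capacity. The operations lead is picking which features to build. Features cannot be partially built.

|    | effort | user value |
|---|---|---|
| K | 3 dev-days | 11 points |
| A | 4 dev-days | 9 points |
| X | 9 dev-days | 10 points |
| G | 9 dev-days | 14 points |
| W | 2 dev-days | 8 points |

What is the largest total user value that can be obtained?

Allowing fractional choices, the relaxed optimum would be about 43.1, but features are indivisible.
K + A + G: effort 3 + 4 + 9 = 16 ≤ 19, user value 11 + 9 + 14 = 34.
K + A + X + W: effort 3 + 4 + 9 + 2 = 18 ≤ 19, user value 11 + 9 + 10 + 8 = 38.
K + A + G + W: effort 3 + 4 + 9 + 2 = 18 ≤ 19, user value 11 + 9 + 14 + 8 = 42.
Best is K, A, G, and W with total user value 42.

42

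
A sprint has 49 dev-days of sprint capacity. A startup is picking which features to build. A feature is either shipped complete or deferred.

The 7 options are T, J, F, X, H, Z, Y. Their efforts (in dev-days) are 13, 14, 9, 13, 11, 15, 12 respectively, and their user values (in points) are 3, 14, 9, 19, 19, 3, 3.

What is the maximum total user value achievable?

This is a 0-1 knapsack instance.
Allowing fractional choices, the relaxed optimum would be about 61.5, but features are indivisible.
J + F + X + H: effort 14 + 9 + 13 + 11 = 47 ≤ 49, user value 14 + 9 + 19 + 19 = 61.
F + X + H + Y: effort 9 + 13 + 11 + 12 = 45 ≤ 49, user value 9 + 19 + 19 + 3 = 50.
J + X + H: effort 14 + 13 + 11 = 38 ≤ 49, user value 14 + 19 + 19 = 52.
Best is J, F, X, and H with total user value 61.

61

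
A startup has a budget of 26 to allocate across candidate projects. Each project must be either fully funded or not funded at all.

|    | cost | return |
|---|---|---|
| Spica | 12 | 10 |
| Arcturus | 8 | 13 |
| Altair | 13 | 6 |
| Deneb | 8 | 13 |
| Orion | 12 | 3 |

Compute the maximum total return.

Allowing fractional choices, the relaxed optimum would be about 34.3, but projects are indivisible.
Spica + Deneb: cost 12 + 8 = 20 ≤ 26, return 10 + 13 = 23.
Arcturus + Deneb: cost 8 + 8 = 16 ≤ 26, return 13 + 13 = 26.
Spica + Arcturus: cost 12 + 8 = 20 ≤ 26, return 10 + 13 = 23.
Best is Arcturus and Deneb with total return 26.

26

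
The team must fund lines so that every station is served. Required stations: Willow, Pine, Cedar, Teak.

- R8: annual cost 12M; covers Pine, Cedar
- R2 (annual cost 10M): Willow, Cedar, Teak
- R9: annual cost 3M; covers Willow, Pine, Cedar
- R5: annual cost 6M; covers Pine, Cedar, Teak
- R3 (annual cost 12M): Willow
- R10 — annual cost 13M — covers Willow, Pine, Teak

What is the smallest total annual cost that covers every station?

9

This is an integer covering problem.
Choose R9 and R5: together they cover Willow, Pine, Cedar, Teak — every station.
Total annual cost: 3 + 6 = 9.
No cover costs less than 9.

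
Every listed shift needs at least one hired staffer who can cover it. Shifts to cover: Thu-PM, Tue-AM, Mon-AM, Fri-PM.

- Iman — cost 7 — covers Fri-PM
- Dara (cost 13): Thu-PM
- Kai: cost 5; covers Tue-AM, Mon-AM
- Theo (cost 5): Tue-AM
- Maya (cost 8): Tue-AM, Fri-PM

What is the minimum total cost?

Choose Iman, Dara, and Kai: together they cover Thu-PM, Tue-AM, Mon-AM, Fri-PM — every shift.
Total cost: 7 + 13 + 5 = 25.

25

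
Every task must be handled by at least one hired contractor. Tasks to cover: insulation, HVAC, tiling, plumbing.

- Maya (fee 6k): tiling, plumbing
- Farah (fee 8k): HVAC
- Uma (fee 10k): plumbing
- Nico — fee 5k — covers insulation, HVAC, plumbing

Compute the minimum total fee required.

11

This is a weighted set-cover instance.
Choose Maya and Nico: together they cover insulation, HVAC, tiling, plumbing — every task.
Total fee: 6 + 5 = 11.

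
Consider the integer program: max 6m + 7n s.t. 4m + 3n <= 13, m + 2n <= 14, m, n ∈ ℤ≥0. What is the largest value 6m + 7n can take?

28

(m,n)=(0,4): 4·0+3·4=12≤13, 1·0+2·4=8≤14, objective 28.
(m,n)=(1,3): 4·1+3·3=13≤13, 1·1+2·3=7≤14, objective 27.
(m,n)=(0,3): 4·0+3·3=9≤13, 1·0+2·3=6≤14, objective 21.
The best lattice point is (0,4), giving 28.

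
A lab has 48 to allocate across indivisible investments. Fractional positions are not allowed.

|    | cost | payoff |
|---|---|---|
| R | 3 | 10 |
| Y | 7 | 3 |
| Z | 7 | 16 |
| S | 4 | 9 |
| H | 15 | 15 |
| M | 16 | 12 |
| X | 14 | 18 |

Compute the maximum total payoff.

Treat it as a binary knapsack problem.
Take R, Z, S, H, and X: cost 3 + 7 + 4 + 15 + 14 = 43 ≤ 48, payoff 10 + 16 + 9 + 15 + 18 = 68.
No other feasible combination does better.

68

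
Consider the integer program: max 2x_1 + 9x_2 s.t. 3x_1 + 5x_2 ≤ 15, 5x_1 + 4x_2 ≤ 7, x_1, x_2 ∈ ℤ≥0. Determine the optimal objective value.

The continuous relaxation peaks at (0, 1.75) with value 15.75; rounding to a feasible lattice point costs some objective.
(x_1,x_2)=(0,1): 3·0+5·1=5≤15, 5·0+4·1=4≤7, objective 9.
(x_1,x_2)=(1,0): 3·1+5·0=3≤15, 5·1+4·0=5≤7, objective 2.
The best lattice point is (0,1), giving 9.

9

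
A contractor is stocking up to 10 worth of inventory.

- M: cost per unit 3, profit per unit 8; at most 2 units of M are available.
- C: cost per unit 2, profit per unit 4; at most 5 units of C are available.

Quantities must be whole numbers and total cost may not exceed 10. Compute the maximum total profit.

24

M has the best ratio (8/3); taking only M gives at most 2×8 = 16 (stopped by the supply cap of 2).
Mixing does better — 2×M and 2×C: cost 10 ≤ 10, profit 2·8 + 2·4 = 24.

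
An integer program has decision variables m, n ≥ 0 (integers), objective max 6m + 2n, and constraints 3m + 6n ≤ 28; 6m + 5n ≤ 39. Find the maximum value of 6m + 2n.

Relaxing integrality, the LP optimum is 39.00 at (m,n) = (6.5, 0), which is not an integer point.
(m,n)=(6,0): 3·6+6·0=18≤28, 6·6+5·0=36≤39, objective 36.
(m,n)=(5,1): 3·5+6·1=21≤28, 6·5+5·1=35≤39, objective 32.
No feasible integer point exceeds 36.

36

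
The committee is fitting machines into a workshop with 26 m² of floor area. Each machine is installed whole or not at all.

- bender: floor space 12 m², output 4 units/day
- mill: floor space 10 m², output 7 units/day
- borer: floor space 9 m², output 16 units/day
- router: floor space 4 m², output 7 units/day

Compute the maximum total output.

bender + borer + router: floor space 12 + 9 + 4 = 25 ≤ 26, output 4 + 16 + 7 = 27.
mill + borer + router: floor space 10 + 9 + 4 = 23 ≤ 26, output 7 + 16 + 7 = 30.
Best is mill, borer, and router with total output 30.

30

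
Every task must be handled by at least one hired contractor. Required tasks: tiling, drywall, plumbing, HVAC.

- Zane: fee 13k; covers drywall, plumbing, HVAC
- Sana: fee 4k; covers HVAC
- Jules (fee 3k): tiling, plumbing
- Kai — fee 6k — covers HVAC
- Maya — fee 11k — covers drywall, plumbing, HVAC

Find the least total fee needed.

The greedy cost-per-new-task heuristic would pick Jules, Sana, and Maya for 18, but a cheaper cover exists.
Choose Jules and Maya: together they cover tiling, drywall, plumbing, HVAC — every task.
Total fee: 3 + 11 = 14.
No cover costs less than 14.

14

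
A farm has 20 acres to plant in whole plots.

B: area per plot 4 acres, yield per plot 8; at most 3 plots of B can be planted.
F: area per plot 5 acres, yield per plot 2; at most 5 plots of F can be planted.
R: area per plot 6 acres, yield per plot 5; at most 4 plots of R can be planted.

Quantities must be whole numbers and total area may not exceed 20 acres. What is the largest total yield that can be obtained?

This is a bounded integer knapsack.
3×B and 1×R: area 18 ≤ 20, yield 3·8 + 1·5 = 29.
2×B and 2×R: area 20 ≤ 20, yield 2·8 + 2·5 = 26.
Best is 29.

29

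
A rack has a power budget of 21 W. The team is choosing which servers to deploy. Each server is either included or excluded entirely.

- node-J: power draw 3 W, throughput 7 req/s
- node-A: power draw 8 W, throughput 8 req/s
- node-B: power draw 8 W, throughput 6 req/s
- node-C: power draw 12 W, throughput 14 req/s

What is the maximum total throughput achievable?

Treat it as a binary knapsack problem.
Allowing fractional choices, the relaxed optimum would be about 27.0, but servers are indivisible.
node-J + node-C: power draw 3 + 12 = 15 ≤ 21, throughput 7 + 14 = 21.
node-J + node-A + node-B: power draw 3 + 8 + 8 = 19 ≤ 21, throughput 7 + 8 + 6 = 21.
node-A + node-C: power draw 8 + 12 = 20 ≤ 21, throughput 8 + 14 = 22.
Best is node-A and node-C with total throughput 22.

22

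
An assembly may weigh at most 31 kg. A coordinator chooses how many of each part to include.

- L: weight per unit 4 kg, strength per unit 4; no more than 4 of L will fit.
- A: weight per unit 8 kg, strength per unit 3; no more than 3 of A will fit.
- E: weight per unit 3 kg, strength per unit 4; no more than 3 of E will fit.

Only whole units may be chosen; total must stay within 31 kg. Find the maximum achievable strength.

28

E has the best ratio (4/3); taking only E gives at most 3×4 = 12 (stopped by the supply cap of 3).
Mixing does better — 4×L and 3×E: weight 25 ≤ 31, strength 4·4 + 3·4 = 28.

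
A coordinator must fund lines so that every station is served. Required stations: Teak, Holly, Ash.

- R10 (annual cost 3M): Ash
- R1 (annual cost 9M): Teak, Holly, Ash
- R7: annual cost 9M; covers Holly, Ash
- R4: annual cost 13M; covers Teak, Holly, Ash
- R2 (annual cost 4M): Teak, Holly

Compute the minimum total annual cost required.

Choose R10 and R2: together they cover Teak, Holly, Ash — every station.
Total annual cost: 3 + 4 = 7.
No cover costs less than 7.

7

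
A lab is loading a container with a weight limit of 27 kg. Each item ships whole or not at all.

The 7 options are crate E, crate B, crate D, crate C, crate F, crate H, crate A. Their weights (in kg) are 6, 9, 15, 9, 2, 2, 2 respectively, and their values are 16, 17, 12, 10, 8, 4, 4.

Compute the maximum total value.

Take crate E, crate B, crate C, and crate F: weight 6 + 9 + 9 + 2 = 26 ≤ 27, value 16 + 17 + 10 + 8 = 51.
No other feasible combination does better.

51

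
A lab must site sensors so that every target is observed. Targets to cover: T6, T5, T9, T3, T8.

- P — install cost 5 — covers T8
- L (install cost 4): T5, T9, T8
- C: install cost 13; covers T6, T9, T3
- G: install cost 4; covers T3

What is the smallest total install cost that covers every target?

This is an integer covering problem.
Choose L and C: together they cover T6, T5, T9, T3, T8 — every target.
Total install cost: 4 + 13 = 17.

17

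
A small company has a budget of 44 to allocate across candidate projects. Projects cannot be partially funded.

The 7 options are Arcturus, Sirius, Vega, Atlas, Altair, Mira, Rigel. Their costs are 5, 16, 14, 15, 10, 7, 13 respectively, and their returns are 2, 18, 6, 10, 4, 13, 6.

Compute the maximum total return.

43

Arcturus + Sirius + Mira + Rigel: cost 5 + 16 + 7 + 13 = 41 ≤ 44, return 2 + 18 + 13 + 6 = 39.
Sirius + Atlas + Mira: cost 16 + 15 + 7 = 38 ≤ 44, return 18 + 10 + 13 = 41.
Arcturus + Sirius + Atlas + Mira: cost 5 + 16 + 15 + 7 = 43 ≤ 44, return 2 + 18 + 10 + 13 = 43.
Best is Arcturus, Sirius, Atlas, and Mira with total return 43.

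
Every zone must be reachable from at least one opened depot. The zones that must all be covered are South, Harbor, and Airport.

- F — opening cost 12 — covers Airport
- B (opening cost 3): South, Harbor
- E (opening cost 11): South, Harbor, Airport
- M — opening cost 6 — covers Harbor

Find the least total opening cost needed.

The greedy cost-per-new-zone heuristic would pick B and E for 14, but a cheaper cover exists.
E alone covers South, Harbor, Airport — every zone.
Total opening cost: 11.
No cover costs less than 11.

11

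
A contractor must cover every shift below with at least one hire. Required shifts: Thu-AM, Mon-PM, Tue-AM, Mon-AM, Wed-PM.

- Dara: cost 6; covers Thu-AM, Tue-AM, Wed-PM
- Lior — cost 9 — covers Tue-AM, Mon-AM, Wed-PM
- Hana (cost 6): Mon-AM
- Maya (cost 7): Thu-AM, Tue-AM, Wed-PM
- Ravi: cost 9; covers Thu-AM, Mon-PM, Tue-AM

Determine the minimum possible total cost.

The greedy cost-per-new-shift heuristic would pick Dara, Hana, and Ravi for 21, but a cheaper cover exists.
Choose Lior and Ravi: together they cover Thu-AM, Mon-PM, Tue-AM, Mon-AM, Wed-PM — every shift.
Total cost: 9 + 9 = 18.
No cover costs less than 18.

18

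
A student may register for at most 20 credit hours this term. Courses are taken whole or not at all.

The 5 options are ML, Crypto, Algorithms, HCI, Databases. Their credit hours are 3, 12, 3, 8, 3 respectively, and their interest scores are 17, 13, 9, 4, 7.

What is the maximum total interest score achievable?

39

Take ML, Crypto, and Algorithms: credit hours 3 + 12 + 3 = 18 ≤ 20, interest score 17 + 13 + 9 = 39.
No other feasible combination does better.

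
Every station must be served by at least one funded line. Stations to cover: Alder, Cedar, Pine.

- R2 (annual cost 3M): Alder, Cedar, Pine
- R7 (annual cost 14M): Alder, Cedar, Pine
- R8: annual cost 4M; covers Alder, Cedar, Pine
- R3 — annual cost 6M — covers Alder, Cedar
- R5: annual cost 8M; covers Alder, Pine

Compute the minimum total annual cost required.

3

This is a weighted set-cover instance.
R2 alone covers Alder, Cedar, Pine — every station.
Total annual cost: 3.
No cover costs less than 3.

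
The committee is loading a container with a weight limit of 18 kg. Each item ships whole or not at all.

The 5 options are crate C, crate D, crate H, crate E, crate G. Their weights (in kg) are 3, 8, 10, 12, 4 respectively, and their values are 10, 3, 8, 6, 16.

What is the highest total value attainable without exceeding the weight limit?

34

Allowing fractional choices, the relaxed optimum would be about 34.5, but items are indivisible.
crate C + crate G: weight 3 + 4 = 7 ≤ 18, value 10 + 16 = 26.
crate C + crate D + crate G: weight 3 + 8 + 4 = 15 ≤ 18, value 10 + 3 + 16 = 29.
crate C + crate H + crate G: weight 3 + 10 + 4 = 17 ≤ 18, value 10 + 8 + 16 = 34.
Best is crate C, crate H, and crate G with total value 34.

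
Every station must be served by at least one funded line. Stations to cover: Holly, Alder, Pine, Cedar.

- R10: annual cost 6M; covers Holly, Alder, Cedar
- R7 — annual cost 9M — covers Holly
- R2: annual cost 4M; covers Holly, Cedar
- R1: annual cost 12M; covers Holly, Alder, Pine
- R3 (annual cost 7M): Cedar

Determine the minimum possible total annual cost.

16

The greedy cost-per-new-station heuristic would pick R10 and R1 for 18, but a cheaper cover exists.
Choose R2 and R1: together they cover Holly, Alder, Pine, Cedar — every station.
Total annual cost: 4 + 12 = 16.
No cover costs less than 16.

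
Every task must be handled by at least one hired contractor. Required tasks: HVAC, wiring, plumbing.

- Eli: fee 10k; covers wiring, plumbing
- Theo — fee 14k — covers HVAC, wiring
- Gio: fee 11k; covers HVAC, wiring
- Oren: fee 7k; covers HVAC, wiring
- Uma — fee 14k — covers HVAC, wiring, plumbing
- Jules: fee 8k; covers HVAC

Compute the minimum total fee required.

14

The greedy cost-per-new-task heuristic would pick Oren and Eli for 17, but a cheaper cover exists.
Uma alone covers HVAC, wiring, plumbing — every task.
Total fee: 14.
No cover costs less than 14.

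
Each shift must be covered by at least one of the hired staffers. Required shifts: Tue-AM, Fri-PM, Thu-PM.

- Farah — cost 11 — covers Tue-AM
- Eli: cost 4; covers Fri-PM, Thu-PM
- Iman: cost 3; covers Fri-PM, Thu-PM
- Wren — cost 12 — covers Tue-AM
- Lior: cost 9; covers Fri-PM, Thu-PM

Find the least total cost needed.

Choose Farah and Iman: together they cover Tue-AM, Fri-PM, Thu-PM — every shift.
Total cost: 11 + 3 = 14.
No cover costs less than 14.

14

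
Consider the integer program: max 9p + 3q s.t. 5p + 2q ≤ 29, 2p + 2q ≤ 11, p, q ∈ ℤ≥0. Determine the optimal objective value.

The continuous relaxation peaks at (5.5, 0) with value 49.50; rounding to a feasible lattice point costs some objective.
(p,q)=(5,0): 5·5+2·0=25≤29, 2·5+2·0=10≤11, objective 45.
(p,q)=(4,1): 5·4+2·1=22≤29, 2·4+2·1=10≤11, objective 39.
Maximum is 45 at (p,q)=(5,0).

45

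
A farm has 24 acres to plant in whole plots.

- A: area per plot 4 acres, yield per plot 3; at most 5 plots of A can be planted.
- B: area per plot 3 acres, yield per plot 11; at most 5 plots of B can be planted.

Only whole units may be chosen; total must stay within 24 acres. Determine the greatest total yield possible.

Take 2×A and 5×B: area 23 ≤ 24, yield 2·3 + 5·11 = 61.
B has the best ratio (11/3) and is taken to its limit of 5; remaining capacity is filled optimally with the others.

61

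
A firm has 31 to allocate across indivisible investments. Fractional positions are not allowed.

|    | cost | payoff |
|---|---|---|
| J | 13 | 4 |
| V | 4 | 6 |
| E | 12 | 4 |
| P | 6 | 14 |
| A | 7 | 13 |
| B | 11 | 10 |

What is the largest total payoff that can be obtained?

Take V, P, A, and B: cost 4 + 6 + 7 + 11 = 28 ≤ 31, payoff 6 + 14 + 13 + 10 = 43.
No other feasible combination does better.

43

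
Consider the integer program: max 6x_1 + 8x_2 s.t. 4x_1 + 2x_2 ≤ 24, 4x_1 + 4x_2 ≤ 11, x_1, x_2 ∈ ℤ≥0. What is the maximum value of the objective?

The continuous relaxation peaks at (0, 2.75) with value 22.00; rounding to a feasible lattice point costs some objective.
(x_1,x_2)=(0,2): 4·0+2·2=4≤24, 4·0+4·2=8≤11, objective 16.
(x_1,x_2)=(1,1): 4·1+2·1=6≤24, 4·1+4·1=8≤11, objective 14.
(x_1,x_2)=(0,1): 4·0+2·1=2≤24, 4·0+4·1=4≤11, objective 8.
The best lattice point is (0,2), giving 16.

16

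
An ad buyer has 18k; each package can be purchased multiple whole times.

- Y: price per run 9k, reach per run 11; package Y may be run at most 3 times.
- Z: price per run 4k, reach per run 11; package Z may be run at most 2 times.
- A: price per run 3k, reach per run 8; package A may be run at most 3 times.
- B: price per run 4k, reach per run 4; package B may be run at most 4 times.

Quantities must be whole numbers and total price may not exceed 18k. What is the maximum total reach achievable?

This is a bounded integer knapsack.
Take 2×Z and 3×A: price 17 ≤ 18, reach 2·11 + 3·8 = 46.
Z has the best ratio (11/4) and is taken to its limit of 2; remaining capacity is filled optimally with the others.

46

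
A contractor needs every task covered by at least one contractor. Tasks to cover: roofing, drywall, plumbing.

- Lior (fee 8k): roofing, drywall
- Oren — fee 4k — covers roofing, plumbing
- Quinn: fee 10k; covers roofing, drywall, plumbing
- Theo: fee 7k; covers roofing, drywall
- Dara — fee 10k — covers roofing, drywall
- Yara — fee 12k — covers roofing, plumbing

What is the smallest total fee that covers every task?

10

This is a weighted set-cover instance.
The greedy cost-per-new-task heuristic would pick Oren and Theo for 11, but a cheaper cover exists.
Quinn alone covers roofing, drywall, plumbing — every task.
Total fee: 10.
No cover costs less than 10.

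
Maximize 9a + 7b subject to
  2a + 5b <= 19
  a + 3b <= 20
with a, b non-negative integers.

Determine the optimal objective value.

81

Relaxing integrality, the LP optimum is 85.50 at (a,b) = (9.5, 0), which is not an integer point.
(a,b)=(9,0) is feasible, giving 81.
(a,b)=(8,0) is feasible, giving 72.
No feasible integer point exceeds 81.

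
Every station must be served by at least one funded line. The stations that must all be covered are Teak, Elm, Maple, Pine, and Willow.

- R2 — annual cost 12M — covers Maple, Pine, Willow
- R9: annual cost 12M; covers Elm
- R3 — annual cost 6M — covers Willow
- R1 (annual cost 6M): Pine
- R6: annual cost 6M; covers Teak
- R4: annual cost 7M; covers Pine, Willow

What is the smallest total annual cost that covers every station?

30

The greedy cost-per-new-station heuristic would pick R4, R6, R2, and R9 for 37, but a cheaper cover exists.
Choose R2, R9, and R6: together they cover Teak, Elm, Maple, Pine, Willow — every station.
Total annual cost: 12 + 12 + 6 = 30.
No cover costs less than 30.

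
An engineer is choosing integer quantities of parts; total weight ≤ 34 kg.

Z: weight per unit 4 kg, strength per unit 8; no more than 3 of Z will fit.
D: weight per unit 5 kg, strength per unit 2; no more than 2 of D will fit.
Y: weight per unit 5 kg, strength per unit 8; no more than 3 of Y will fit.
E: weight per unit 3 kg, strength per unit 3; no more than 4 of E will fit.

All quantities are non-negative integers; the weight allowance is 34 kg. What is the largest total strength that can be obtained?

54

Z has the best ratio (8/4); taking only Z gives at most 3×8 = 24 (stopped by the supply cap of 3).
Mixing does better — 3×Z, 3×Y, and 2×E: weight 33 ≤ 34, strength 3·8 + 3·8 + 2·3 = 54.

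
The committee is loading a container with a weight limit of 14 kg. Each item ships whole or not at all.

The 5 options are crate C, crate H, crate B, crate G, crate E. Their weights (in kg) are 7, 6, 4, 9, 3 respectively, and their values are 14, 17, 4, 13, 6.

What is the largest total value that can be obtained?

31

Take crate C and crate H: weight 7 + 6 = 13 ≤ 14, value 14 + 17 = 31.
No other feasible combination does better.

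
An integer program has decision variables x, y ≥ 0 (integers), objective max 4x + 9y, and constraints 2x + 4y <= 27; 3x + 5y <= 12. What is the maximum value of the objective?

18

(x,y)=(0,2) is feasible, giving 18.
(x,y)=(1,1) is feasible, giving 13.
(x,y)=(0,1) is feasible, giving 9.
No feasible integer point exceeds 18.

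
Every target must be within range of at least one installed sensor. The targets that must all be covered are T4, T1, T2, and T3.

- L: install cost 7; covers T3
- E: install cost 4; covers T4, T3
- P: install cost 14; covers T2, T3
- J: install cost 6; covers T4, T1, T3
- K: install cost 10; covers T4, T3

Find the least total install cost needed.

20

The greedy cost-per-new-target heuristic would pick E, J, and P for 24, but a cheaper cover exists.
Choose P and J: together they cover T4, T1, T2, T3 — every target.
Total install cost: 14 + 6 = 20.
No cover costs less than 20.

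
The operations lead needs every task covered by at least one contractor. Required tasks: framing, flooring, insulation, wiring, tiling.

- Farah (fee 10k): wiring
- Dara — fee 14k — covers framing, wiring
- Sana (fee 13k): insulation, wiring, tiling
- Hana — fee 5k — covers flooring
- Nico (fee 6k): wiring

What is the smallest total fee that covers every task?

32

This is a weighted set-cover instance.
Choose Dara, Sana, and Hana: together they cover framing, flooring, insulation, wiring, tiling — every task.
Total fee: 14 + 13 + 5 = 32.
No cover costs less than 32.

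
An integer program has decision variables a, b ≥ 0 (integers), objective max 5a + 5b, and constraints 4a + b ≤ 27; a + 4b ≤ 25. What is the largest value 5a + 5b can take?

50

(a,b)=(5,5) is feasible, giving 50.
(a,b)=(5,4) is feasible, giving 45.
(a,b)=(4,5) is feasible, giving 45.
No feasible integer point exceeds 50.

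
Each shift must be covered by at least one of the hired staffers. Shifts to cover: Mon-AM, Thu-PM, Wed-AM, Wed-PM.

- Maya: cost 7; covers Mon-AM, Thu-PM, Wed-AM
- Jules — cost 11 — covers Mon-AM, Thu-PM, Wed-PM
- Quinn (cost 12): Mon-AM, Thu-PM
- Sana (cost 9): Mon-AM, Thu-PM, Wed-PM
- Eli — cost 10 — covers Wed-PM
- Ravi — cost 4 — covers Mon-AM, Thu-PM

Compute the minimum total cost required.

16

The greedy cost-per-new-shift heuristic would pick Ravi, Maya, and Sana for 20, but a cheaper cover exists.
Choose Maya and Sana: together they cover Mon-AM, Thu-PM, Wed-AM, Wed-PM — every shift.
Total cost: 7 + 9 = 16.
No cover costs less than 16.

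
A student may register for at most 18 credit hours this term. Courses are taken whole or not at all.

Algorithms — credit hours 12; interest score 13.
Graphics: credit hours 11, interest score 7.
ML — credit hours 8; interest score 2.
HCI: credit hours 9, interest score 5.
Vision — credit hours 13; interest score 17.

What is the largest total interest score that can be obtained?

17

Take Vision: credit hours 13 ≤ 18, interest score 17.
No other feasible combination does better.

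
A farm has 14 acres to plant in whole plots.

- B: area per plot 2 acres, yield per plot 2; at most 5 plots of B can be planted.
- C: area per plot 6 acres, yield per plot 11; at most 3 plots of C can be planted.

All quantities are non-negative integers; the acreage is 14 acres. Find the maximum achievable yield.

24

Take 1×B and 2×C: area 14 ≤ 14, yield 1·2 + 2·11 = 24.
No other integer combination yields more.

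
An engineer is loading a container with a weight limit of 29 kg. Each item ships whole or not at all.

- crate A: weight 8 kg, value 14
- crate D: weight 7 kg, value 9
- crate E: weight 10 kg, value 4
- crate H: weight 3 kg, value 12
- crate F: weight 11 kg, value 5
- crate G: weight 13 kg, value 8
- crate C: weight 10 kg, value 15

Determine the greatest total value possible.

Allowing fractional choices, the relaxed optimum would be about 50.6, but items are indivisible.
crate A + crate D + crate H + crate C: weight 8 + 7 + 3 + 10 = 28 ≤ 29, value 14 + 9 + 12 + 15 = 50.
crate A + crate H + crate C: weight 8 + 3 + 10 = 21 ≤ 29, value 14 + 12 + 15 = 41.
crate A + crate D + crate H + crate F: weight 8 + 7 + 3 + 11 = 29 ≤ 29, value 14 + 9 + 12 + 5 = 40.
Best is crate A, crate D, crate H, and crate C with total value 50.

50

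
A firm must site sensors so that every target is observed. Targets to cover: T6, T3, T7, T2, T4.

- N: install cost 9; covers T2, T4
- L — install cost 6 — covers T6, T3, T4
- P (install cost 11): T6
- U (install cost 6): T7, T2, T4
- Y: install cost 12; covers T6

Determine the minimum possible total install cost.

12

This is an integer covering problem.
Choose L and U: together they cover T6, T3, T7, T2, T4 — every target.
Total install cost: 6 + 6 = 12.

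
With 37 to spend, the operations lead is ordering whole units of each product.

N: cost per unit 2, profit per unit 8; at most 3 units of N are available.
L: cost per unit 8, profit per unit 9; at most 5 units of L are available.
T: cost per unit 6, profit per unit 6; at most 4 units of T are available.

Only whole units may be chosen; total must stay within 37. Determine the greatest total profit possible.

This is a bounded integer knapsack.
N has the best ratio (8/2); taking only N gives at most 3×8 = 24 (stopped by the supply cap of 3).
Mixing does better — 3×N, 3×L, and 1×T: cost 36 ≤ 37, profit 3·8 + 3·9 + 1·6 = 57.

57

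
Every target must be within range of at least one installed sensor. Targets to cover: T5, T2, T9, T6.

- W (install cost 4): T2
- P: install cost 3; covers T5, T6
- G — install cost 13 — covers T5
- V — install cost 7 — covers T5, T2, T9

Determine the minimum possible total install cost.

10

Choose P and V: together they cover T5, T2, T9, T6 — every target.
Total install cost: 3 + 7 = 10.
No cover costs less than 10.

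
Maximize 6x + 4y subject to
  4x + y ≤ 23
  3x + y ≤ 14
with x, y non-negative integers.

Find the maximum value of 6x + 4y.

(x,y)=(0,14): 4·0+1·14=14≤23, 3·0+1·14=14≤14, objective 56.
(x,y)=(0,13): 4·0+1·13=13≤23, 3·0+1·13=13≤14, objective 52.
No feasible integer point exceeds 56.

56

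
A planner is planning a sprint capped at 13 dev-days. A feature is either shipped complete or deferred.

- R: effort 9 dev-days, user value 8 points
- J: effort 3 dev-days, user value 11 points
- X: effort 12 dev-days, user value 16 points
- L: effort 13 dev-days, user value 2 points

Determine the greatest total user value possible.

19

Allowing fractional choices, the relaxed optimum would be about 24.3, but features are indivisible.
R + J: effort 9 + 3 = 12 ≤ 13, user value 8 + 11 = 19.
X: effort 12 ≤ 13, user value 16.
Best is R and J with total user value 19.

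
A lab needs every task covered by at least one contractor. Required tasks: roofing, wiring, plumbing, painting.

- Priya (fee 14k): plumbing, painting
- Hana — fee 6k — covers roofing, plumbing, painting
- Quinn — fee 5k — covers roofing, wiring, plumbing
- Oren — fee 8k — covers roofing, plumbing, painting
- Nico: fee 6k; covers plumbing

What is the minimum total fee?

11

This is an integer covering problem.
Choose Hana and Quinn: together they cover roofing, wiring, plumbing, painting — every task.
Total fee: 6 + 5 = 11.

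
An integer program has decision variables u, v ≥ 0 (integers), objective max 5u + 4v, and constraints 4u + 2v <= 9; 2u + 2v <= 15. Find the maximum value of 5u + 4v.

Relaxing integrality, the LP optimum is 18.00 at (u,v) = (0, 4.5), which is not an integer point.
(u,v)=(0,4): 4·0+2·4=8≤9, 2·0+2·4=8≤15, objective 16.
(u,v)=(0,3): 4·0+2·3=6≤9, 2·0+2·3=6≤15, objective 12.
No feasible integer point exceeds 16.

16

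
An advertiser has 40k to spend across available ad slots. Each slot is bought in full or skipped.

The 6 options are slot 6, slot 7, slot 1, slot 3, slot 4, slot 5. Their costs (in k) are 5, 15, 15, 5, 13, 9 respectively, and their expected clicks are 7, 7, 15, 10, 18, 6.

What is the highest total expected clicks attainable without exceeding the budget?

Treat it as a binary knapsack problem.
Allowing fractional choices, the relaxed optimum would be about 51.3, but ad slots are indivisible.
slot 6 + slot 1 + slot 3 + slot 4: cost 5 + 15 + 5 + 13 = 38 ≤ 40, expected clicks 7 + 15 + 10 + 18 = 50.
slot 1 + slot 3 + slot 4: cost 15 + 5 + 13 = 33 ≤ 40, expected clicks 15 + 10 + 18 = 43.
Best is slot 6, slot 1, slot 3, and slot 4 with total expected clicks 50.

50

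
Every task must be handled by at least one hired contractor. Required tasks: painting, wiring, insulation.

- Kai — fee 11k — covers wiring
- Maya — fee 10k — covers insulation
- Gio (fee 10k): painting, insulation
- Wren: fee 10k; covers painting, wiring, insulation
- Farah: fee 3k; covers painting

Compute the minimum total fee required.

10

Wren alone covers painting, wiring, insulation — every task.
Total fee: 10.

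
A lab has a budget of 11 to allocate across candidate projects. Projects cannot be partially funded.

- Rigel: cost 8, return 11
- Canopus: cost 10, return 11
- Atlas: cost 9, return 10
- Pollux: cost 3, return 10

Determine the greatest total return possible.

Rigel + Pollux: cost 8 + 3 = 11 ≤ 11, return 11 + 10 = 21.
Rigel: cost 8 ≤ 11, return 11.
Best is Rigel and Pollux with total return 21.

21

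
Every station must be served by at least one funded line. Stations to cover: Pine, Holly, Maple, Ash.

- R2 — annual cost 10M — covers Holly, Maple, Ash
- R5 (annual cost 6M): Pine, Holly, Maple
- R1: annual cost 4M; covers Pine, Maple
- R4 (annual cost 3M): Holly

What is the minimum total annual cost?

This is an integer covering problem.
The greedy cost-per-new-station heuristic would pick R5 and R2 for 16, but a cheaper cover exists.
Choose R2 and R1: together they cover Pine, Holly, Maple, Ash — every station.
Total annual cost: 10 + 4 = 14.
No cover costs less than 14.

14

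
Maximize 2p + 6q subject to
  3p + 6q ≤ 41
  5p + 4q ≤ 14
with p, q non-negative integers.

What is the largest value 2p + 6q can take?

18

The continuous relaxation peaks at (0, 3.5) with value 21.00; rounding to a feasible lattice point costs some objective.
(p,q)=(0,3): 3·0+6·3=18≤41, 5·0+4·3=12≤14, objective 18.
(p,q)=(1,2): 3·1+6·2=15≤41, 5·1+4·2=13≤14, objective 14.
(p,q)=(0,2): 3·0+6·2=12≤41, 5·0+4·2=8≤14, objective 12.
No feasible integer point exceeds 18.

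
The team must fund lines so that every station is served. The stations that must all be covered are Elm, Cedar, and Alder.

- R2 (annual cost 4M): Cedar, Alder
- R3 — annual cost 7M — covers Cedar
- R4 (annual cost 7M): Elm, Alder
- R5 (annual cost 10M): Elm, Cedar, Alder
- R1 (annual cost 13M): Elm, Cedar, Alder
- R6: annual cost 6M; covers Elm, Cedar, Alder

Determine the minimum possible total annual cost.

6

R6 alone covers Elm, Cedar, Alder — every station.
Total annual cost: 6.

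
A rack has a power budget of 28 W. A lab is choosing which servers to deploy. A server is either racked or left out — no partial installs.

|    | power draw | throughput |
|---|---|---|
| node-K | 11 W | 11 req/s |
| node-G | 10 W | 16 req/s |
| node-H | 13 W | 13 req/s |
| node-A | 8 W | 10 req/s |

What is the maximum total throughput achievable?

Allowing fractional choices, the relaxed optimum would be about 36.0, but servers are indivisible.
node-G + node-H: power draw 10 + 13 = 23 ≤ 28, throughput 16 + 13 = 29.
node-K + node-G: power draw 11 + 10 = 21 ≤ 28, throughput 11 + 16 = 27.
node-G + node-A: power draw 10 + 8 = 18 ≤ 28, throughput 16 + 10 = 26.
Best is node-G and node-H with total throughput 29.

29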